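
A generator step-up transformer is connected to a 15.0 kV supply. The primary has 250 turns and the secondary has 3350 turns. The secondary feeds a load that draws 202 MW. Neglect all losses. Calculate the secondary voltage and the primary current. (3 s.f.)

V_s ≈ 201000 V, I_p ≈ 13500 A

V_s = V_p × N_s/N_p = 15000 × 3350/250 = 201000 V.
I_s = P/V_s = 2.02×10^8/201000 = 1005.0 A.
I_p = I_s × N_s/N_p = 1005.0 × 3350/250 = 13500 A.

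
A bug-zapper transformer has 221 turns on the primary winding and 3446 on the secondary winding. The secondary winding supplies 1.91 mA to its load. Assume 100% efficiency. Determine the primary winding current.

I_p ≈ 0.0298 A

For an ideal transformer I_p/I_s = N_s/N_p, so I_p = 0.00191 × 3446/221 = 0.0298 A.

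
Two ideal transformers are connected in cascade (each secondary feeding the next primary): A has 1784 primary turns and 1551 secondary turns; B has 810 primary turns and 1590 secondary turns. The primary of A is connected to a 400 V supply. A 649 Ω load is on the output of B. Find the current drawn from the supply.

After A: V = 400.00 × 1551/1784 = 347.76 V.
After B: V = 347.76 × 1590/810 = 682.64 V.
I_load = 682.64/649 = 1.0518 A, so P_out = 682.64 × 1.0518 = 718.01 W.
All ideal ⇒ P_in = P_out, so I_supply = 718.01/400 = 1.80 A.

I_supply ≈ 1.80 A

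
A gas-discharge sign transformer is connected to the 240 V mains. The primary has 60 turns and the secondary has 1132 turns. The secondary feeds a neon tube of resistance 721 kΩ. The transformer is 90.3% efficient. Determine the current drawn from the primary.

I_p ≈ 0.131 A

V_s = 240 × 1132/60 = 4528.0 V.
I_s = V_s/R = 4528.0/721000 = 0.0062802 A.
P_out = V_s I_s = 4528.0 × 0.0062802 = 28.437 W.
P_in = P_out/η = 28.437/0.903 = 31.491 W.
I_p = P_in/V_p = 31.491/240 = 0.131 A.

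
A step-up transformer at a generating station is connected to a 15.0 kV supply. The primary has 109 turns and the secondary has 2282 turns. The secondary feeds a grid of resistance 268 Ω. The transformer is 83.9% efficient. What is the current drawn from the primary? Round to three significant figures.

I_p ≈ 29200 A

V_s = 15000 × 2282/109 = 314040 V.
I_s = V_s/R = 314040/268 = 1171.8 A.
P_out = V_s I_s = 314040 × 1171.8 = 3.6798×10^8 W.
P_in = P_out/η = 3.6798×10^8/0.839 = 4.3860×10^8 W.
I_p = P_in/V_p = 4.3860×10^8/15000 = 29200 A.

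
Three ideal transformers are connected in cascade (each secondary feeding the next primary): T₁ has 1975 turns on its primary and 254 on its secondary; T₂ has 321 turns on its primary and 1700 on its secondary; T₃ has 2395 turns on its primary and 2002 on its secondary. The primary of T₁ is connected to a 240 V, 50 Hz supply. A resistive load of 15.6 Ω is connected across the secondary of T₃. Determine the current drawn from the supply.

I_supply ≈ 4.99 A

After T₁: V = 240.00 × 254/1975 = 30.866 V.
After T₂: V = 30.866 × 1700/321 = 163.46 V.
After T₃: V = 163.46 × 2002/2395 = 136.64 V.
I_load = 136.64/15.6 = 8.7590 A, so P_out = 136.64 × 8.7590 = 1196.8 W.
All ideal ⇒ P_in = P_out, so I_supply = 1196.8/240 = 4.99 A.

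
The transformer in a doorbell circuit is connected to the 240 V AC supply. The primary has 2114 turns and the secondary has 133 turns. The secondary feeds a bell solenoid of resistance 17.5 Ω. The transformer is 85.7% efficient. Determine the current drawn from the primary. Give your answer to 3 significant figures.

V_s = 240 × 133/2114 = 15.099 V.
I_s = V_s/R = 15.099/17.5 = 0.86282 A.
P_out = V_s I_s = 15.099 × 0.86282 = 13.028 W.
P_in = P_out/η = 13.028/0.857 = 15.202 W.
I_p = P_in/V_p = 15.202/240 = 0.0633 A.

I_p ≈ 0.0633 A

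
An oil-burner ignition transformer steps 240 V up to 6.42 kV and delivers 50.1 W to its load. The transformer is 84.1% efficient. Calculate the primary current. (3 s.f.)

I_p ≈ 0.248 A

P_in = P_out/η = 50.1/0.841 = 59.572 W.
I_p = P_in/V_p = 59.572/240 = 0.248 A.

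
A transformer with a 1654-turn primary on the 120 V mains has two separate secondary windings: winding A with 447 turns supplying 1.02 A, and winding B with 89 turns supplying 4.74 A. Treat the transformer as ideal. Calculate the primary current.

I_p ≈ 0.531 A

V_A = 120 × 447/1654 = 32.430 V; V_B = 120 × 89/1654 = 6.4571 V.
P_out = V_A I_A + V_B I_B = 32.430×1.02 + 6.4571×4.74 = 33.079 + 30.607 = 63.686 W.
Ideal ⇒ P_in = P_out, so I_p = P_out/V_p = 63.686/120 = 0.531 A.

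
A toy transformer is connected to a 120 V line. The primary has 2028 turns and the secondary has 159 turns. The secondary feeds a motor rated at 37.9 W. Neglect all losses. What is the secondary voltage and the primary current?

V_s = V_p × N_s/N_p = 120 × 159/2028 = 9.4083 V.
I_s = P/V_s = 37.9/9.4083 = 4.0284 A.
I_p = I_s × N_s/N_p = 4.0284 × 159/2028 = 0.316 A.

V_s ≈ 9.41 V, I_p ≈ 0.316 A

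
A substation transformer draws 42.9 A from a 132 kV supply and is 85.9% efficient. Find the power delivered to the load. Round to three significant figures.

P_out ≈ 4.86×10^6 W

P_in = V_p I_p = 132000 × 42.9 = 5.6628×10^6 W.
P_out = η P_in = 0.859 × 5.6628×10^6 = 4.86×10^6 W.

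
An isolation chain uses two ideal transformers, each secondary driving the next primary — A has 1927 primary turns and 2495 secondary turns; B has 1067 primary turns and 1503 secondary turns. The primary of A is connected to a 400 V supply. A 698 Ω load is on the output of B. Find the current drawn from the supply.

After A: V = 400.00 × 2495/1927 = 517.90 V.
After B: V = 517.90 × 1503/1067 = 729.53 V.
I_load = 729.53/698 = 1.0452 A, so P_out = 729.53 × 1.0452 = 762.49 W.
All ideal ⇒ P_in = P_out, so I_supply = 762.49/400 = 1.91 A.

I_supply ≈ 1.91 A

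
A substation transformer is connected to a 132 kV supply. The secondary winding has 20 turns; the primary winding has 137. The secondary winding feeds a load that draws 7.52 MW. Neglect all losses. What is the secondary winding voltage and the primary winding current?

V_s = V_p × N_s/N_p = 132000 × 20/137 = 19270 V.
I_s = P/V_s = 7.52×10^6/19270 = 390.24 A.
I_p = I_s × N_s/N_p = 390.24 × 20/137 = 57.0 A.

V_s ≈ 19300 V, I_p ≈ 57.0 A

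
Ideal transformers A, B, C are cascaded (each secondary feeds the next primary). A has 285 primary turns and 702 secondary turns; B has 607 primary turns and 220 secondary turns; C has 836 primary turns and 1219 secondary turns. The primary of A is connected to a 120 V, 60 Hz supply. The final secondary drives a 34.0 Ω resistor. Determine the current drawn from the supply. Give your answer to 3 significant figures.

I_supply ≈ 5.98 A

Secondary of A: V = 120.00 × 702/285 = 295.58 V.
Secondary of B: V = 295.58 × 220/607 = 107.13 V.
Secondary of C: V = 107.13 × 1219/836 = 156.21 V.
I_load = 156.21/34.0 = 4.5944 A, so P_out = 156.21 × 4.5944 = 717.68 W.
All ideal ⇒ P_in = P_out, so I_supply = 717.68/120 = 5.98 A.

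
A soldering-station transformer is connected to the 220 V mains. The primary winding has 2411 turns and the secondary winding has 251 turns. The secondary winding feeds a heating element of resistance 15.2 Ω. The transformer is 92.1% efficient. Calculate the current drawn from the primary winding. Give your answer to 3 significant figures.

V_s = 220 × 251/2411 = 22.903 V.
I_s = V_s/R = 22.903/15.2 = 1.5068 A.
P_out = V_s I_s = 22.903 × 1.5068 = 34.511 W.
P_in = P_out/η = 34.511/0.921 = 37.471 W.
I_p = P_in/V_p = 37.471/220 = 0.170 A.

I_p ≈ 0.170 A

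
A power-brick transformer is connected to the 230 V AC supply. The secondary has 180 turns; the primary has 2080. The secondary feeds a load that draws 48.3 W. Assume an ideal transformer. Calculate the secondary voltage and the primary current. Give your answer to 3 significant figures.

V_s ≈ 19.9 V, I_p ≈ 0.210 A

V_s = V_p × N_s/N_p = 230 × 180/2080 = 19.904 V.
I_s = P/V_s = 48.3/19.904 = 2.4267 A.
I_p = I_s × N_s/N_p = 2.4267 × 180/2080 = 0.210 A.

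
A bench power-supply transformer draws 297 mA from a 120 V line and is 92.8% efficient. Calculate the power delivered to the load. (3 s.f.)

P_in = V_p I_p = 120 × 0.297 = 35.640 W.
P_out = η P_in = 0.928 × 35.640 = 33.1 W.

P_out ≈ 33.1 W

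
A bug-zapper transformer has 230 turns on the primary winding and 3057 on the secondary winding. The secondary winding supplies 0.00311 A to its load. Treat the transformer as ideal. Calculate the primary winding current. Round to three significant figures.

I_p ≈ 0.0413 A

For an ideal transformer I_p/I_s = N_s/N_p, so I_p = 0.00311 × 3057/230 = 0.0413 A.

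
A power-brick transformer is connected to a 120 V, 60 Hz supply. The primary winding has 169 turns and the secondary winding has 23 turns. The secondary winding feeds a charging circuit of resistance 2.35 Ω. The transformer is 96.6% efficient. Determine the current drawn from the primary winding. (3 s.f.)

I_p ≈ 0.979 A

V_s = 120 × 23/169 = 16.331 V.
I_s = V_s/R = 16.331/2.35 = 6.9495 A.
P_out = V_s I_s = 16.331 × 6.9495 = 113.50 W.
P_in = P_out/η = 113.50/0.966 = 117.49 W.
I_p = P_in/V_p = 117.49/120 = 0.979 A.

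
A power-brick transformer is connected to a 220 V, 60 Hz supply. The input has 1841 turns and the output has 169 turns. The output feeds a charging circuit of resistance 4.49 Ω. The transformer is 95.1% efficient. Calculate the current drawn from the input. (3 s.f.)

I_in ≈ 0.434 A

V_out = 220 × 169/1841 = 20.196 V.
I_out = V_out/R = 20.196/4.49 = 4.4979 A.
P_out = V_out I_out = 20.196 × 4.4979 = 90.837 W.
P_in = P_out/η = 90.837/0.951 = 95.518 W.
I_in = P_in/V_in = 95.518/220 = 0.434 A.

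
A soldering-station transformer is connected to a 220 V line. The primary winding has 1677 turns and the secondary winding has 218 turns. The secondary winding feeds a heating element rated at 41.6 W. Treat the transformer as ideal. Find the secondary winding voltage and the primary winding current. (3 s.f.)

V_s ≈ 28.6 V, I_p ≈ 0.189 A

V_s = V_p × N_s/N_p = 220 × 218/1677 = 28.599 V.
I_s = P/V_s = 41.6/28.599 = 1.4546 A.
I_p = I_s × N_s/N_p = 1.4546 × 218/1677 = 0.189 A.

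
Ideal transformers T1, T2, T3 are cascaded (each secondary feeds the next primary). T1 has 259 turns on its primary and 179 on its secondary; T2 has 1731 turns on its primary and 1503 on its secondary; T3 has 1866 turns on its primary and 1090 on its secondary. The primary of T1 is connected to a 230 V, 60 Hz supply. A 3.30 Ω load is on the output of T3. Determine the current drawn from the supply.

I_supply ≈ 8.56 A

Secondary of T1: V = 230.00 × 179/259 = 158.96 V.
Secondary of T2: V = 158.96 × 1503/1731 = 138.02 V.
Secondary of T3: V = 138.02 × 1090/1866 = 80.623 V.
I_load = 80.623/3.30 = 24.431 A, so P_out = 80.623 × 24.431 = 1969.7 W.
All ideal ⇒ P_in = P_out, so I_supply = 1969.7/230 = 8.56 A.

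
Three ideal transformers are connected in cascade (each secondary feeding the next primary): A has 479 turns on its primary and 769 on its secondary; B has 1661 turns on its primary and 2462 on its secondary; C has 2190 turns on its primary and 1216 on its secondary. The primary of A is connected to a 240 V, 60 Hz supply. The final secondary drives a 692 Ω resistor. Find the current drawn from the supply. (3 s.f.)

I_supply ≈ 0.605 A

After A: V = 240.00 × 769/479 = 385.30 V.
After B: V = 385.30 × 2462/1661 = 571.11 V.
After C: V = 571.11 × 1216/2190 = 317.11 V.
I_load = 317.11/692 = 0.45825 A, so P_out = 317.11 × 0.45825 = 145.32 W.
All ideal ⇒ P_in = P_out, so I_supply = 145.32/240 = 0.605 A.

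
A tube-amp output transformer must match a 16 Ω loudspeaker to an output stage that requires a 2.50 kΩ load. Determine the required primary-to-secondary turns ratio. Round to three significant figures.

N_p/N_s ≈ 12.5

Z_p/Z_s = (N_p/N_s)², so N_p/N_s = √(2500/16) = √156 = 12.5.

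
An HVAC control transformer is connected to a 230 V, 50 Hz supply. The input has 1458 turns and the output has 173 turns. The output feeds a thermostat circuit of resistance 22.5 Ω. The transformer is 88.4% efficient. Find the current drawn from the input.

I_in ≈ 0.163 A

V_out = 230 × 173/1458 = 27.291 V.
I_out = V_out/R = 27.291/22.5 = 1.2129 A.
P_out = V_out I_out = 27.291 × 1.2129 = 33.102 W.
P_in = P_out/η = 33.102/0.884 = 37.445 W.
I_in = P_in/V_in = 37.445/230 = 0.163 A.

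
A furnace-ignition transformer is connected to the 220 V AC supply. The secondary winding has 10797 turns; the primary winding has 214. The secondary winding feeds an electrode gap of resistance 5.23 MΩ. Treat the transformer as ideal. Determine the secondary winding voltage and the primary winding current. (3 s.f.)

V_s ≈ 11100 V, I_p ≈ 0.107 A

V_s = V_p × N_s/N_p = 220 × 10797/214 = 11100 V.
I_s = V_s/R = 11100/(5.23×10^6) = 0.0021223 A.
I_p = I_s × N_s/N_p = 0.0021223 × 10797/214 = 0.107 A.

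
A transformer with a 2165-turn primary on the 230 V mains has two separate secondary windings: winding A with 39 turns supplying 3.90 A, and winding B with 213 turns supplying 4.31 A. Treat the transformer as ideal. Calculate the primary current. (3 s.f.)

I_p ≈ 0.494 A

V_A = 230 × 39/2165 = 4.1432 V; V_B = 230 × 213/2165 = 22.628 V.
P_out = V_A I_A + V_B I_B = 4.1432×3.90 + 22.628×4.31 = 16.158 + 97.527 = 113.69 W.
Ideal ⇒ P_in = P_out, so I_p = P_out/V_p = 113.69/230 = 0.494 A.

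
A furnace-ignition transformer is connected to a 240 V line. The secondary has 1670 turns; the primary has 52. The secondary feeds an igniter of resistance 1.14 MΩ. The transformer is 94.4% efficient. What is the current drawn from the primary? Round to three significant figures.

I_p ≈ 0.230 A

V_s = 240 × 1670/52 = 7707.7 V.
I_s = V_s/R = 7707.7/(1.14×10^6) = 0.0067611 A.
P_out = V_s I_s = 7707.7 × 0.0067611 = 52.113 W.
P_in = P_out/η = 52.113/0.944 = 55.204 W.
I_p = P_in/V_p = 55.204/240 = 0.230 A.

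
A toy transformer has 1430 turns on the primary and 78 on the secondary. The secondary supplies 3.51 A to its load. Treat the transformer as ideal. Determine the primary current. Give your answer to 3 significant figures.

I_p ≈ 0.191 A

For an ideal transformer I_p/I_s = N_s/N_p, so I_p = 3.51 × 78/1430 = 0.191 A.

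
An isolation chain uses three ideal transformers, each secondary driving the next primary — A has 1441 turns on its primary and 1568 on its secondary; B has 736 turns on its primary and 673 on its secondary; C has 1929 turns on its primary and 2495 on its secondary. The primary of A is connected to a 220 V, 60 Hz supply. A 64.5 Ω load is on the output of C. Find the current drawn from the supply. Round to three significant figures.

I_supply ≈ 5.65 A

Secondary of A: V = 220.00 × 1568/1441 = 239.39 V.
Secondary of B: V = 239.39 × 673/736 = 218.90 V.
Secondary of C: V = 218.90 × 2495/1929 = 283.13 V.
I_load = 283.13/64.5 = 4.3896 A, so P_out = 283.13 × 4.3896 = 1242.8 W.
All ideal ⇒ P_in = P_out, so I_supply = 1242.8/220 = 5.65 A.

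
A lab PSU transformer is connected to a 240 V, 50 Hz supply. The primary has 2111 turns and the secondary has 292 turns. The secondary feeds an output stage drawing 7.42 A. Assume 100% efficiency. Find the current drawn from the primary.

I_p ≈ 1.03 A

For an ideal transformer I_p N_p = I_s N_s, so I_p = 7.42 × 292/2111 = 1.03 A.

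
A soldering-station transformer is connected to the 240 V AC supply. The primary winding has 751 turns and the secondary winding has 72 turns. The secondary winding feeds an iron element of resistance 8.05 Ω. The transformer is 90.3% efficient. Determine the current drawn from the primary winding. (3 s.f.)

I_p ≈ 0.303 A

V_s = 240 × 72/751 = 23.009 V.
I_s = V_s/R = 23.009/8.05 = 2.8583 A.
P_out = V_s I_s = 23.009 × 2.8583 = 65.768 W.
P_in = P_out/η = 65.768/0.903 = 72.832 W.
I_p = P_in/V_p = 72.832/240 = 0.303 A.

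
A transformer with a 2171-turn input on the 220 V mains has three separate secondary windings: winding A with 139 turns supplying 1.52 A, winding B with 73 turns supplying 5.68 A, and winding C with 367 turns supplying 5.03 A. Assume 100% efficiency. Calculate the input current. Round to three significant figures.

I_in ≈ 1.14 A

V_A = 220 × 139/2171 = 14.086 V; V_B = 220 × 73/2171 = 7.3975 V; V_C = 220 × 367/2171 = 37.190 V.
P_out = V_A I_A + V_B I_B + V_C I_C = 14.086×1.52 + 7.3975×5.68 + 37.190×5.03 = 21.410 + 42.018 + 187.07 = 250.49 W.
Ideal ⇒ P_in = P_out, so I_in = P_out/V_in = 250.49/220 = 1.14 A.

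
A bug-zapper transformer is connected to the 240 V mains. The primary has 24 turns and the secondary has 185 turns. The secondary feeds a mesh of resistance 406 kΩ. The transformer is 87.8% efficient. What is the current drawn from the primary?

V_s = 240 × 185/24 = 1850.0 V.
I_s = V_s/R = 1850.0/406000 = 0.0045567 A.
P_out = V_s I_s = 1850.0 × 0.0045567 = 8.4298 W.
P_in = P_out/η = 8.4298/0.878 = 9.6011 W.
I_p = P_in/V_p = 9.6011/240 = 0.0400 A.

I_p ≈ 0.0400 A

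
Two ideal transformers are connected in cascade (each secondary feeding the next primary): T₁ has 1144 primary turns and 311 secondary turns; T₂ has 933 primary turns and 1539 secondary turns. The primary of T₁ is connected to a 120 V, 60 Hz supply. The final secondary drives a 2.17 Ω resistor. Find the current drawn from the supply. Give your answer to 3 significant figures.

After T₁: V = 120.00 × 311/1144 = 32.622 V.
After T₂: V = 32.622 × 1539/933 = 53.811 V.
I_load = 53.811/2.17 = 24.798 A, so P_out = 53.811 × 24.798 = 1334.4 W.
All ideal ⇒ P_in = P_out, so I_supply = 1334.4/120 = 11.1 A.

I_supply ≈ 11.1 A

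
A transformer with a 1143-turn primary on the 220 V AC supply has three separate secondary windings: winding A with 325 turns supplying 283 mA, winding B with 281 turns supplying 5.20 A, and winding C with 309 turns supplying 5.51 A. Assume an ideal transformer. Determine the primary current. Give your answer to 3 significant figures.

V_A = 220 × 325/1143 = 62.555 V; V_B = 220 × 281/1143 = 54.086 V; V_C = 220 × 309/1143 = 59.475 V.
P_out = V_A I_A + V_B I_B + V_C I_C = 62.555×0.283 + 54.086×5.20 + 59.475×5.51 = 17.703 + 281.25 + 327.71 = 626.66 W.
Ideal ⇒ P_in = P_out, so I_p = P_out/V_p = 626.66/220 = 2.85 A.

I_p ≈ 2.85 A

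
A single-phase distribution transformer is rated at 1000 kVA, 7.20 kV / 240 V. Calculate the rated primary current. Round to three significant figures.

I_p = S/V_p = 1000000/7200 = 139 A.

I_p ≈ 139 A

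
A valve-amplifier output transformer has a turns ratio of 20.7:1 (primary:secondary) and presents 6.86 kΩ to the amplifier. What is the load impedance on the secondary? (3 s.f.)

Z_s ≈ 16.0 Ω

Z_s = Z_p/(N_p/N_s)² = 6860/20.7² = 16.0 Ω.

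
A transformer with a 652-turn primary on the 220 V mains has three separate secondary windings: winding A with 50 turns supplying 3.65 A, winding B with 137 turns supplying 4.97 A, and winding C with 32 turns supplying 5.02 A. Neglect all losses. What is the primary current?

I_p ≈ 1.57 A

V_A = 220 × 50/652 = 16.871 V; V_B = 220 × 137/652 = 46.227 V; V_C = 220 × 32/652 = 10.798 V.
P_out = V_A I_A + V_B I_B + V_C I_C = 16.871×3.65 + 46.227×4.97 + 10.798×5.02 = 61.580 + 229.75 + 54.204 = 345.53 W.
Ideal ⇒ P_in = P_out, so I_p = P_out/V_p = 345.53/220 = 1.57 A.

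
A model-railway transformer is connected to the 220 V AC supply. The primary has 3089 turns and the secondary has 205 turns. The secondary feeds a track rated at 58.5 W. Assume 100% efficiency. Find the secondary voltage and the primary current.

V_s = V_p × N_s/N_p = 220 × 205/3089 = 14.600 V.
I_s = P/V_s = 58.5/14.600 = 4.0068 A.
I_p = I_s × N_s/N_p = 4.0068 × 205/3089 = 0.266 A.

V_s ≈ 14.6 V, I_p ≈ 0.266 A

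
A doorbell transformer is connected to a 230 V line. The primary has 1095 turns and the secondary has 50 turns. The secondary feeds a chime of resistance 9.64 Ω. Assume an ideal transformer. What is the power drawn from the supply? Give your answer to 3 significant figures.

V_s = V_p × N_s/N_p = 230 × 50/1095 = 10.502 V.
I_s = V_s/R = 10.502/9.64 = 1.0894 A.
I_p = I_s × N_s/N_p = 1.0894 × 50/1095 = 0.049747 A.
P = V_p I_p = 230 × 0.049747 = 11.4 W.

P ≈ 11.4 W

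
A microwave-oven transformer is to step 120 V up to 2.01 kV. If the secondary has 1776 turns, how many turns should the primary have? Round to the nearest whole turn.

N_p = 106 turns

N_p/N_s = V_p/V_s, so N_p = 1776 × 120/2010 = 106.0 ≈ 106 turns.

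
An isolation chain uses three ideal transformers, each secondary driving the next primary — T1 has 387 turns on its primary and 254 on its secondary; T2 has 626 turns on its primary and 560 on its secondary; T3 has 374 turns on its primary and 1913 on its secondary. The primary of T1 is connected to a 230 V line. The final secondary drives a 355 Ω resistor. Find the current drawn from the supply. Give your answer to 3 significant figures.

Secondary of T1: V = 230.00 × 254/387 = 150.96 V.
Secondary of T2: V = 150.96 × 560/626 = 135.04 V.
Secondary of T3: V = 135.04 × 1913/374 = 690.73 V.
I_load = 690.73/355 = 1.9457 A, so P_out = 690.73 × 1.9457 = 1344.0 W.
All ideal ⇒ P_in = P_out, so I_supply = 1344.0/230 = 5.84 A.

I_supply ≈ 5.84 A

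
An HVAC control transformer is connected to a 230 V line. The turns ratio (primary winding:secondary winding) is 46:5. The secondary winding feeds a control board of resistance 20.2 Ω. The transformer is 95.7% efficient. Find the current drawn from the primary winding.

I_p ≈ 0.141 A

V_s = 230 × 5/46 = 25.000 V.
I_s = V_s/R = 25.000/20.2 = 1.2376 A.
P_out = V_s I_s = 25.000 × 1.2376 = 30.941 W.
P_in = P_out/η = 30.941/0.957 = 32.331 W.
I_p = P_in/V_p = 32.331/230 = 0.141 A.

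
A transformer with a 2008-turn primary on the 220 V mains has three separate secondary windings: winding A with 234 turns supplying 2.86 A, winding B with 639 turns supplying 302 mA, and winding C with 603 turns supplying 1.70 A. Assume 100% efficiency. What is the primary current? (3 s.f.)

V_A = 220 × 234/2008 = 25.637 V; V_B = 220 × 639/2008 = 70.010 V; V_C = 220 × 603/2008 = 66.066 V.
P_out = V_A I_A + V_B I_B + V_C I_C = 25.637×2.86 + 70.010×0.302 + 66.066×1.70 = 73.323 + 21.143 + 112.31 = 206.78 W.
Ideal ⇒ P_in = P_out, so I_p = P_out/V_p = 206.78/220 = 0.940 A.

I_p ≈ 0.940 A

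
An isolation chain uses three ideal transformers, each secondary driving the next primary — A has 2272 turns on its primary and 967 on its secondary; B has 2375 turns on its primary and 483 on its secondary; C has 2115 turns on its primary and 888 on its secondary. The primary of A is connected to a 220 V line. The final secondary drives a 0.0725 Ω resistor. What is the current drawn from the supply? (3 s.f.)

After A: V = 220.00 × 967/2272 = 93.636 V.
After B: V = 93.636 × 483/2375 = 19.043 V.
After C: V = 19.043 × 888/2115 = 7.9952 V.
I_load = 7.9952/0.0725 = 110.28 A, so P_out = 7.9952 × 110.28 = 881.69 W.
All ideal ⇒ P_in = P_out, so I_supply = 881.69/220 = 4.01 A.

I_supply ≈ 4.01 A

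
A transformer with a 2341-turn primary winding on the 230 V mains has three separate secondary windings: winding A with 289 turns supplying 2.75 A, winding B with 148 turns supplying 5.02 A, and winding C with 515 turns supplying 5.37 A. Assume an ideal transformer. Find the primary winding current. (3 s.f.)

V_A = 230 × 289/2341 = 28.394 V; V_B = 230 × 148/2341 = 14.541 V; V_C = 230 × 515/2341 = 50.598 V.
P_out = V_A I_A + V_B I_B + V_C I_C = 28.394×2.75 + 14.541×5.02 + 50.598×5.37 = 78.083 + 72.995 + 271.71 = 422.79 W.
Ideal ⇒ P_in = P_out, so I_p = P_out/V_p = 422.79/230 = 1.84 A.

I_p ≈ 1.84 A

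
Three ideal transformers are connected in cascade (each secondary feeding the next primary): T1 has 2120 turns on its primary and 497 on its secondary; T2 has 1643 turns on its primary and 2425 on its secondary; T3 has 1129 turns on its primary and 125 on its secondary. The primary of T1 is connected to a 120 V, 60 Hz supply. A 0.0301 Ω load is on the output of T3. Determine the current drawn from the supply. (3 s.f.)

After T1: V = 120.00 × 497/2120 = 28.132 V.
After T2: V = 28.132 × 2425/1643 = 41.522 V.
After T3: V = 41.522 × 125/1129 = 4.5972 V.
I_load = 4.5972/0.0301 = 152.73 A, so P_out = 4.5972 × 152.73 = 702.13 W.
All ideal ⇒ P_in = P_out, so I_supply = 702.13/120 = 5.85 A.

I_supply ≈ 5.85 A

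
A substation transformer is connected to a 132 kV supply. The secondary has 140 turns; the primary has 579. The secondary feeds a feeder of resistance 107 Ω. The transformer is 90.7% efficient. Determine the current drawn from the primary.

V_s = 132000 × 140/579 = 31917 V.
I_s = V_s/R = 31917/107 = 298.29 A.
P_out = V_s I_s = 31917 × 298.29 = 9.5206×10^6 W.
P_in = P_out/η = 9.5206×10^6/0.907 = 1.0497×10^7 W.
I_p = P_in/V_p = 1.0497×10^7/132000 = 79.5 A.

I_p ≈ 79.5 A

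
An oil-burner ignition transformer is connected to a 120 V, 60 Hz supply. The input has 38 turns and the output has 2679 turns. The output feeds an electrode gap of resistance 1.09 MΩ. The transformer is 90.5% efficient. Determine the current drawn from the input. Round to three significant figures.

I_in ≈ 0.605 A

V_out = 120 × 2679/38 = 8460.0 V.
I_out = V_out/R = 8460.0/(1.09×10^6) = 0.0077615 A.
P_out = V_out I_out = 8460.0 × 0.0077615 = 65.662 W.
P_in = P_out/η = 65.662/0.905 = 72.555 W.
I_in = P_in/V_in = 72.555/120 = 0.605 A.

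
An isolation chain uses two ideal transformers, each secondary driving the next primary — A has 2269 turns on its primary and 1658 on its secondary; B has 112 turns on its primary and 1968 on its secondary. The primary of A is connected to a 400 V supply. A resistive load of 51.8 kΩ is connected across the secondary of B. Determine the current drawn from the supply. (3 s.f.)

Secondary of A: V = 400.00 × 1658/2269 = 292.29 V.
Secondary of B: V = 292.29 × 1968/112 = 5135.9 V.
I_load = 5135.9/51800 = 0.099149 A, so P_out = 5135.9 × 0.099149 = 509.22 W.
All ideal ⇒ P_in = P_out, so I_supply = 509.22/400 = 1.27 A.

I_supply ≈ 1.27 A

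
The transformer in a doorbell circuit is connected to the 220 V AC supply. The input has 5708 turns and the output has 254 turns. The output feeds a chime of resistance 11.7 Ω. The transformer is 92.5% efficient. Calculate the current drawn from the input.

V_out = 220 × 254/5708 = 9.7898 V.
I_out = V_out/R = 9.7898/11.7 = 0.83673 A.
P_out = V_out I_out = 9.7898 × 0.83673 = 8.1914 W.
P_in = P_out/η = 8.1914/0.925 = 8.8556 W.
I_in = P_in/V_in = 8.8556/220 = 0.0403 A.

I_in ≈ 0.0403 A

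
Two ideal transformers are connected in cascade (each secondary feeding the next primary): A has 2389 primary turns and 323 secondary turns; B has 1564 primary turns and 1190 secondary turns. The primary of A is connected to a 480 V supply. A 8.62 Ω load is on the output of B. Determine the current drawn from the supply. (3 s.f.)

After A: V = 480.00 × 323/2389 = 64.897 V.
After B: V = 64.897 × 1190/1564 = 49.378 V.
I_load = 49.378/8.62 = 5.7284 A, so P_out = 49.378 × 5.7284 = 282.86 W.
All ideal ⇒ P_in = P_out, so I_supply = 282.86/480 = 0.589 A.

I_supply ≈ 0.589 A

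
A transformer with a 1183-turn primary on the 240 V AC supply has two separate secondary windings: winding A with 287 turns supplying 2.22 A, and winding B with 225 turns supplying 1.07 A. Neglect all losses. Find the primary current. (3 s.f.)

I_p ≈ 0.742 A

V_A = 240 × 287/1183 = 58.225 V; V_B = 240 × 225/1183 = 45.647 V.
P_out = V_A I_A + V_B I_B = 58.225×2.22 + 45.647×1.07 = 129.26 + 48.842 = 178.10 W.
Ideal ⇒ P_in = P_out, so I_p = P_out/V_p = 178.10/240 = 0.742 A.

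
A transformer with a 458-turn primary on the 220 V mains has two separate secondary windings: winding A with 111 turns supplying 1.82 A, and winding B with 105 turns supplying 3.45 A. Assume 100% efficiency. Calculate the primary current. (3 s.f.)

I_p ≈ 1.23 A

V_A = 220 × 111/458 = 53.319 V; V_B = 220 × 105/458 = 50.437 V.
P_out = V_A I_A + V_B I_B = 53.319×1.82 + 50.437×3.45 = 97.040 + 174.01 = 271.05 W.
Ideal ⇒ P_in = P_out, so I_p = P_out/V_p = 271.05/220 = 1.23 A.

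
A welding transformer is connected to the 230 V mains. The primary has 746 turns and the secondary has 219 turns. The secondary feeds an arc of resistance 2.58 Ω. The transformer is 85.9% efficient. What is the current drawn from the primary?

V_s = 230 × 219/746 = 67.520 V.
I_s = V_s/R = 67.520/2.58 = 26.171 A.
P_out = V_s I_s = 67.520 × 26.171 = 1767.0 W.
P_in = P_out/η = 1767.0/0.859 = 2057.1 W.
I_p = P_in/V_p = 2057.1/230 = 8.94 A.

I_p ≈ 8.94 A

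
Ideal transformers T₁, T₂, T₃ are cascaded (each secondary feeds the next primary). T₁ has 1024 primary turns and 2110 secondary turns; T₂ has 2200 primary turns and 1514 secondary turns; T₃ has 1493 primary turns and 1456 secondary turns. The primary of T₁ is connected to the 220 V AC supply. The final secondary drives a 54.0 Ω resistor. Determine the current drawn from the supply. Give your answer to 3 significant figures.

After T₁: V = 220.00 × 2110/1024 = 453.32 V.
After T₂: V = 453.32 × 1514/2200 = 311.97 V.
After T₃: V = 311.97 × 1456/1493 = 304.24 V.
I_load = 304.24/54.0 = 5.6340 A, so P_out = 304.24 × 5.6340 = 1714.1 W.
All ideal ⇒ P_in = P_out, so I_supply = 1714.1/220 = 7.79 A.

I_supply ≈ 7.79 A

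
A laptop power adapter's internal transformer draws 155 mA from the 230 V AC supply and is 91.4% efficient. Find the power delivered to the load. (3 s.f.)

P_out ≈ 32.6 W

P_in = V_p I_p = 230 × 0.155 = 35.650 W.
P_out = η P_in = 0.914 × 35.650 = 32.6 W.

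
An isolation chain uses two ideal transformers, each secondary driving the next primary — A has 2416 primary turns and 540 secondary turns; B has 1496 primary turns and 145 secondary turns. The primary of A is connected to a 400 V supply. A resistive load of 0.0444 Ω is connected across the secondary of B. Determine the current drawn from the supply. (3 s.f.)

I_supply ≈ 4.23 A

After A: V = 400.00 × 540/2416 = 89.404 V.
After B: V = 89.404 × 145/1496 = 8.6655 V.
I_load = 8.6655/0.0444 = 195.17 A, so P_out = 8.6655 × 195.17 = 1691.2 W.
All ideal ⇒ P_in = P_out, so I_supply = 1691.2/400 = 4.23 A.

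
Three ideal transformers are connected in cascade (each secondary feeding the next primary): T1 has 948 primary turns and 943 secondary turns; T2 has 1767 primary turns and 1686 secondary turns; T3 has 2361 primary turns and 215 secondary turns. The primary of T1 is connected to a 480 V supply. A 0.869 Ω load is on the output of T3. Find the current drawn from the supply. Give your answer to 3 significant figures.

I_supply ≈ 4.13 A

After T1: V = 480.00 × 943/948 = 477.47 V.
After T2: V = 477.47 × 1686/1767 = 455.58 V.
After T3: V = 455.58 × 215/2361 = 41.487 V.
I_load = 41.487/0.869 = 47.741 A, so P_out = 41.487 × 47.741 = 1980.6 W.
All ideal ⇒ P_in = P_out, so I_supply = 1980.6/480 = 4.13 A.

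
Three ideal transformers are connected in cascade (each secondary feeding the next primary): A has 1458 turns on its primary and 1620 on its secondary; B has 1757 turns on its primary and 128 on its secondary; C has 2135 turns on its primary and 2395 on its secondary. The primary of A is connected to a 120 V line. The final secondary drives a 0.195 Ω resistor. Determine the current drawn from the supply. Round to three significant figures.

After A: V = 120.00 × 1620/1458 = 133.33 V.
After B: V = 133.33 × 128/1757 = 9.7135 V.
After C: V = 9.7135 × 2395/2135 = 10.896 V.
I_load = 10.896/0.195 = 55.879 A, so P_out = 10.896 × 55.879 = 608.88 W.
All ideal ⇒ P_in = P_out, so I_supply = 608.88/120 = 5.07 A.

I_supply ≈ 5.07 A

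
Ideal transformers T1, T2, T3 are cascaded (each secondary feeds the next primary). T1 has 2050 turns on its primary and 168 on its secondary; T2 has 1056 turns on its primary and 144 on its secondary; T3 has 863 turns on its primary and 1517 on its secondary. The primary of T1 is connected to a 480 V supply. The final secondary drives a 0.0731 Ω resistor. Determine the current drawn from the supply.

Secondary of T1: V = 480.00 × 168/2050 = 39.337 V.
Secondary of T2: V = 39.337 × 144/1056 = 5.3641 V.
Secondary of T3: V = 5.3641 × 1517/863 = 9.4291 V.
I_load = 9.4291/0.0731 = 128.99 A, so P_out = 9.4291 × 128.99 = 1216.2 W.
All ideal ⇒ P_in = P_out, so I_supply = 1216.2/480 = 2.53 A.

I_supply ≈ 2.53 A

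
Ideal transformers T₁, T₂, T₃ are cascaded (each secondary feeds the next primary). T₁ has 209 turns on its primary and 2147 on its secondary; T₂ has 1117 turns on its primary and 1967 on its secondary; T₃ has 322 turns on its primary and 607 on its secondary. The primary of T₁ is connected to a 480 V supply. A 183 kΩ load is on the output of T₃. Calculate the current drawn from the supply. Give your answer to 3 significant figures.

Secondary of T₁: V = 480.00 × 2147/209 = 4930.9 V.
Secondary of T₂: V = 4930.9 × 1967/1117 = 8683.2 V.
Secondary of T₃: V = 8683.2 × 607/322 = 16369 V.
I_load = 16369/183000 = 0.089446 A, so P_out = 16369 × 0.089446 = 1464.1 W.
All ideal ⇒ P_in = P_out, so I_supply = 1464.1/480 = 3.05 A.

I_supply ≈ 3.05 A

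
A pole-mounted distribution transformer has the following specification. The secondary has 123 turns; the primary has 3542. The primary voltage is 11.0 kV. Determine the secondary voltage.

V_s ≈ 382 V

V_s/V_p = N_s/N_p, so V_s = 11000 × 123/3542 = 382 V.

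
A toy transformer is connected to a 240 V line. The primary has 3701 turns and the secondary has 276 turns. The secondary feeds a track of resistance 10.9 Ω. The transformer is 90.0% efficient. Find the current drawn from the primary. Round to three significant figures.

I_p ≈ 0.136 A

V_s = 240 × 276/3701 = 17.898 V.
I_s = V_s/R = 17.898/10.9 = 1.6420 A.
P_out = V_s I_s = 17.898 × 1.6420 = 29.388 W.
P_in = P_out/η = 29.388/0.900 = 32.654 W.
I_p = P_in/V_p = 32.654/240 = 0.136 A.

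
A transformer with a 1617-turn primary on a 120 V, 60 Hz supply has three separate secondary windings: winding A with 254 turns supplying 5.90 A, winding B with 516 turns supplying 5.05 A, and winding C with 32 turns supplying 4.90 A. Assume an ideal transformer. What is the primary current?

V_A = 120 × 254/1617 = 18.850 V; V_B = 120 × 516/1617 = 38.293 V; V_C = 120 × 32/1617 = 2.3748 V.
P_out = V_A I_A + V_B I_B + V_C I_C = 18.850×5.90 + 38.293×5.05 + 2.3748×4.90 = 111.21 + 193.38 + 11.636 = 316.23 W.
Ideal ⇒ P_in = P_out, so I_p = P_out/V_p = 316.23/120 = 2.64 A.

I_p ≈ 2.64 A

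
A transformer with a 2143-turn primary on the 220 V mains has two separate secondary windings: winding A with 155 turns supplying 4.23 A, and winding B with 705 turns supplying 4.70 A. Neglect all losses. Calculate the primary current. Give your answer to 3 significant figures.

I_p ≈ 1.85 A

V_A = 220 × 155/2143 = 15.912 V; V_B = 220 × 705/2143 = 72.375 V.
P_out = V_A I_A + V_B I_B = 15.912×4.23 + 72.375×4.70 = 67.309 + 340.16 = 407.47 W.
Ideal ⇒ P_in = P_out, so I_p = P_out/V_p = 407.47/220 = 1.85 A.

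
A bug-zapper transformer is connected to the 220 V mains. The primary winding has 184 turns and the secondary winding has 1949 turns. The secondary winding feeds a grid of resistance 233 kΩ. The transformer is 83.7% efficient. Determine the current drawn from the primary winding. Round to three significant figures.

I_p ≈ 0.127 A

V_s = 220 × 1949/184 = 2330.3 V.
I_s = V_s/R = 2330.3/233000 = 0.010001 A.
P_out = V_s I_s = 2330.3 × 0.010001 = 23.307 W.
P_in = P_out/η = 23.307/0.837 = 27.845 W.
I_p = P_in/V_p = 27.845/220 = 0.127 A.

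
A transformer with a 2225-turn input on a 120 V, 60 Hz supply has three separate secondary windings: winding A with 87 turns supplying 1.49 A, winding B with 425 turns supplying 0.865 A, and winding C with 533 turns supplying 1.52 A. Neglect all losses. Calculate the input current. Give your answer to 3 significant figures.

I_in ≈ 0.588 A

V_A = 120 × 87/2225 = 4.6921 V; V_B = 120 × 425/2225 = 22.921 V; V_C = 120 × 533/2225 = 28.746 V.
P_out = V_A I_A + V_B I_B + V_C I_C = 4.6921×1.49 + 22.921×0.865 + 28.746×1.52 = 6.9913 + 19.827 + 43.694 = 70.512 W.
Ideal ⇒ P_in = P_out, so I_in = P_out/V_in = 70.512/120 = 0.588 A.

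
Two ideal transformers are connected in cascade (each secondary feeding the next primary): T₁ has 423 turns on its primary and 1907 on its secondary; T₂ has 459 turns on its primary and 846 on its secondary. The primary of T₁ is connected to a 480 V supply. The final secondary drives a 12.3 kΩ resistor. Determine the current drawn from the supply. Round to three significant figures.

Secondary of T₁: V = 480.00 × 1907/423 = 2164.0 V.
Secondary of T₂: V = 2164.0 × 846/459 = 3988.5 V.
I_load = 3988.5/12300 = 0.32427 A, so P_out = 3988.5 × 0.32427 = 1293.3 W.
All ideal ⇒ P_in = P_out, so I_supply = 1293.3/480 = 2.69 A.

I_supply ≈ 2.69 A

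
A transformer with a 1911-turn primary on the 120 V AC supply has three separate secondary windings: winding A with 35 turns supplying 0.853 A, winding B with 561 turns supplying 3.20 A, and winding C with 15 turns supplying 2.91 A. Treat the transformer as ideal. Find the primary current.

V_A = 120 × 35/1911 = 2.1978 V; V_B = 120 × 561/1911 = 35.228 V; V_C = 120 × 15/1911 = 0.94192 V.
P_out = V_A I_A + V_B I_B + V_C I_C = 2.1978×0.853 + 35.228×3.20 + 0.94192×2.91 = 1.8747 + 112.73 + 2.7410 = 117.34 W.
Ideal ⇒ P_in = P_out, so I_p = P_out/V_p = 117.34/120 = 0.978 A.

I_p ≈ 0.978 A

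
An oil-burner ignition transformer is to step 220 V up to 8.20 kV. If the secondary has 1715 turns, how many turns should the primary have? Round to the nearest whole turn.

N_p = 46 turns

N_p/N_s = V_p/V_s, so N_p = 1715 × 220/8200 = 46.0 ≈ 46 turns.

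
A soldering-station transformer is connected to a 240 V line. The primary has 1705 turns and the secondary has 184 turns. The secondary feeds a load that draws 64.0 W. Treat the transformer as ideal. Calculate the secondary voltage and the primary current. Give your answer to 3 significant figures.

V_s ≈ 25.9 V, I_p ≈ 0.267 A

V_s = V_p × N_s/N_p = 240 × 184/1705 = 25.900 V.
I_s = P/V_s = 64.0/25.900 = 2.4710 A.
I_p = I_s × N_s/N_p = 2.4710 × 184/1705 = 0.267 A.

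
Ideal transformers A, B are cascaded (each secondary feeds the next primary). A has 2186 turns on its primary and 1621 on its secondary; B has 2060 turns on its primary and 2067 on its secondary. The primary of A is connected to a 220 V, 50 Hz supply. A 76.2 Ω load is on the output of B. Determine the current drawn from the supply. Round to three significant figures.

After A: V = 220.00 × 1621/2186 = 163.14 V.
After B: V = 163.14 × 2067/2060 = 163.69 V.
I_load = 163.69/76.2 = 2.1482 A, so P_out = 163.69 × 2.1482 = 351.64 W.
All ideal ⇒ P_in = P_out, so I_supply = 351.64/220 = 1.60 A.

I_supply ≈ 1.60 A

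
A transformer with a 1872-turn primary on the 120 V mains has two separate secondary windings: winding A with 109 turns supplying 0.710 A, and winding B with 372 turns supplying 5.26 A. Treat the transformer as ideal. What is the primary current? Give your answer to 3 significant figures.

V_A = 120 × 109/1872 = 6.9872 V; V_B = 120 × 372/1872 = 23.846 V.
P_out = V_A I_A + V_B I_B = 6.9872×0.710 + 23.846×5.26 = 4.9609 + 125.43 = 130.39 W.
Ideal ⇒ P_in = P_out, so I_p = P_out/V_p = 130.39/120 = 1.09 A.

I_p ≈ 1.09 A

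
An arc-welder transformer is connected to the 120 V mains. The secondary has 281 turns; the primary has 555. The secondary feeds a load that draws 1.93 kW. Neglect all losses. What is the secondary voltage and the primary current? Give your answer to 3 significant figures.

V_s = V_p × N_s/N_p = 120 × 281/555 = 60.757 V.
I_s = P/V_s = 1930/60.757 = 31.766 A.
I_p = I_s × N_s/N_p = 31.766 × 281/555 = 16.1 A.

V_s ≈ 60.8 V, I_p ≈ 16.1 A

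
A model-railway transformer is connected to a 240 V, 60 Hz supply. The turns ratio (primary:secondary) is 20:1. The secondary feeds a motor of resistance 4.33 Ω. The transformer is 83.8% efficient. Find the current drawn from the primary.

V_s = 240 × 1/20 = 12.000 V.
I_s = V_s/R = 12.000/4.33 = 2.7714 A.
P_out = V_s I_s = 12.000 × 2.7714 = 33.256 W.
P_in = P_out/η = 33.256/0.838 = 39.685 W.
I_p = P_in/V_p = 39.685/240 = 0.165 A.

I_p ≈ 0.165 A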